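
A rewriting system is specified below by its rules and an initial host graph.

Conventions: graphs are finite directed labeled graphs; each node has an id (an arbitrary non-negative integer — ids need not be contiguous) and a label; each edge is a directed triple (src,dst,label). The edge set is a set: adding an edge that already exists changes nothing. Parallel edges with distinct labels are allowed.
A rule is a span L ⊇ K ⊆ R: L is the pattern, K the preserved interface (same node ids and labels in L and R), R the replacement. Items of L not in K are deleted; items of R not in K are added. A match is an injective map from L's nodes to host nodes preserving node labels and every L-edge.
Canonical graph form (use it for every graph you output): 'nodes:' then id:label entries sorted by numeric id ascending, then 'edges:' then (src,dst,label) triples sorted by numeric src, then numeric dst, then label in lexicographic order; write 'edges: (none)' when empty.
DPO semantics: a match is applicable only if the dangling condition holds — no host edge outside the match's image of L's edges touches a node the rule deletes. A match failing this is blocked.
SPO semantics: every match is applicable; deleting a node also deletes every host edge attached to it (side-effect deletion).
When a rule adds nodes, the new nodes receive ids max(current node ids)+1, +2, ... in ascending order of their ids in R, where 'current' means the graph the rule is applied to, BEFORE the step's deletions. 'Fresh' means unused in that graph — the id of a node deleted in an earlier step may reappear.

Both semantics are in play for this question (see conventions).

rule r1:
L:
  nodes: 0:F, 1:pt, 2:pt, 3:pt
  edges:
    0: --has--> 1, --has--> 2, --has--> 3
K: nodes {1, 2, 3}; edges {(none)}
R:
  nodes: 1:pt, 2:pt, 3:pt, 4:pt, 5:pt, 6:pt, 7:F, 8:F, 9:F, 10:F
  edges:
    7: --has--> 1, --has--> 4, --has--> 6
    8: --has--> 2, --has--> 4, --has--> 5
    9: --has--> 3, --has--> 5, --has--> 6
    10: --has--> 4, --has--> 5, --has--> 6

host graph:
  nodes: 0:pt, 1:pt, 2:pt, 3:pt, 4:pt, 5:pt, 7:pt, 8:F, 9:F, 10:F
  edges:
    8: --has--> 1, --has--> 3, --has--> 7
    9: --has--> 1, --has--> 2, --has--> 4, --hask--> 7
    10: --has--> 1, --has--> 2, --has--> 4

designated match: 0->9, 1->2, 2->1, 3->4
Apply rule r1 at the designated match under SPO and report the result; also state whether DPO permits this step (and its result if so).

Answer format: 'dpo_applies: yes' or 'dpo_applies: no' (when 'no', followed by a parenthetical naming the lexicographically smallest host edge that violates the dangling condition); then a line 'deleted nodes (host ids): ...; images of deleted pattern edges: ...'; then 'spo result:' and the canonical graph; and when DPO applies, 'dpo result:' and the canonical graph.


dpo_applies: no
(the rule deletes node 9, which keeps host edge (9,7,hask) outside the match image — the dangling condition fails, DPO blocks; SPO proceeds and side-deletes such edges)
deleted nodes (host ids): 9; images of deleted pattern edges: (9,1,has); (9,2,has); (9,4,has)
spo result:
nodes: 0:pt, 1:pt, 2:pt, 3:pt, 4:pt, 5:pt, 7:pt, 8:F, 10:F, 11:pt, 12:pt, 13:pt, 14:F, 15:F, 16:F, 17:F
edges: (8,1,has); (8,3,has); (8,7,has); (10,1,has); (10,2,has); (10,4,has); (14,2,has); (14,11,has); (14,13,has); (15,1,has); (15,11,has); (15,12,has); (16,4,has); (16,12,has); (16,13,has); (17,11,has); (17,12,has); (17,13,has)


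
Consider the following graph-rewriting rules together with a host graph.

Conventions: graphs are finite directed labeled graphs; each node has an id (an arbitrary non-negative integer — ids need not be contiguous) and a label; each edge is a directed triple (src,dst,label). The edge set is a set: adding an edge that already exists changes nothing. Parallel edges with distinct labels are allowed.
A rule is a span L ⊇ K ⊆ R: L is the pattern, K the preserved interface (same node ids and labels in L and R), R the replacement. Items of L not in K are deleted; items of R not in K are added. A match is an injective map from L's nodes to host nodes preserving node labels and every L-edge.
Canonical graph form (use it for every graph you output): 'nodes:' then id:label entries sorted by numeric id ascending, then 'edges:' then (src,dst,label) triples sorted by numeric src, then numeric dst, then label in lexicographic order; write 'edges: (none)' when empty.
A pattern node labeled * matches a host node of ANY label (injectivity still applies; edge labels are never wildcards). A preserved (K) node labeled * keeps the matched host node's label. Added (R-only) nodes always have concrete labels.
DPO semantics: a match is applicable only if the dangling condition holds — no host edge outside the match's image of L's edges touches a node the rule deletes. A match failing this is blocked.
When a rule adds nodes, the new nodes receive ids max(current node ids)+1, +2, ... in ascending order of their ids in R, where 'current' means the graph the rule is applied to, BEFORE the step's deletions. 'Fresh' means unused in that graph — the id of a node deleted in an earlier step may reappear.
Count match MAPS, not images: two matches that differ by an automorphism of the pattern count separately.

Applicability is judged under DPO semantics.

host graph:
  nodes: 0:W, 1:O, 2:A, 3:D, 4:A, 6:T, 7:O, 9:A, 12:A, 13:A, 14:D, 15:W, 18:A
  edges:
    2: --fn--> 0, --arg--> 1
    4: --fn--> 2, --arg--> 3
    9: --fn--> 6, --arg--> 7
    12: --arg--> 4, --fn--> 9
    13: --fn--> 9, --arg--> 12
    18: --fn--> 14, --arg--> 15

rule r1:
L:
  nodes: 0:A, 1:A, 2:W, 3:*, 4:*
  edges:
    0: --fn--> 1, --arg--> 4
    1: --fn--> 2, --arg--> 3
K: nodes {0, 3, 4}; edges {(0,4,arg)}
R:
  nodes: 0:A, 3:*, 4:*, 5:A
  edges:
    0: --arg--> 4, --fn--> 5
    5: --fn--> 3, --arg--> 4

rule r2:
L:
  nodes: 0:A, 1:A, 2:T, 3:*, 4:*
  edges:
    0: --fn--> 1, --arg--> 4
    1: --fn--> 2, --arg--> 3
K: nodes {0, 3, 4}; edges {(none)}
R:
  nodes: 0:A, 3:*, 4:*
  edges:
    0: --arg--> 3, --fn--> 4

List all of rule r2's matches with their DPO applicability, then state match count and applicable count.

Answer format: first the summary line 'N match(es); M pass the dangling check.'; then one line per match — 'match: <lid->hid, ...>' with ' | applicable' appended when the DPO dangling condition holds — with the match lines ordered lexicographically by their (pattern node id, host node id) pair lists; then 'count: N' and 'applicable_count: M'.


2 match(es); 0 pass the dangling check.
match: 0->12, 1->9, 2->6, 3->7, 4->4
match: 0->13, 1->9, 2->6, 3->7, 4->12
count: 2
applicable_count: 0


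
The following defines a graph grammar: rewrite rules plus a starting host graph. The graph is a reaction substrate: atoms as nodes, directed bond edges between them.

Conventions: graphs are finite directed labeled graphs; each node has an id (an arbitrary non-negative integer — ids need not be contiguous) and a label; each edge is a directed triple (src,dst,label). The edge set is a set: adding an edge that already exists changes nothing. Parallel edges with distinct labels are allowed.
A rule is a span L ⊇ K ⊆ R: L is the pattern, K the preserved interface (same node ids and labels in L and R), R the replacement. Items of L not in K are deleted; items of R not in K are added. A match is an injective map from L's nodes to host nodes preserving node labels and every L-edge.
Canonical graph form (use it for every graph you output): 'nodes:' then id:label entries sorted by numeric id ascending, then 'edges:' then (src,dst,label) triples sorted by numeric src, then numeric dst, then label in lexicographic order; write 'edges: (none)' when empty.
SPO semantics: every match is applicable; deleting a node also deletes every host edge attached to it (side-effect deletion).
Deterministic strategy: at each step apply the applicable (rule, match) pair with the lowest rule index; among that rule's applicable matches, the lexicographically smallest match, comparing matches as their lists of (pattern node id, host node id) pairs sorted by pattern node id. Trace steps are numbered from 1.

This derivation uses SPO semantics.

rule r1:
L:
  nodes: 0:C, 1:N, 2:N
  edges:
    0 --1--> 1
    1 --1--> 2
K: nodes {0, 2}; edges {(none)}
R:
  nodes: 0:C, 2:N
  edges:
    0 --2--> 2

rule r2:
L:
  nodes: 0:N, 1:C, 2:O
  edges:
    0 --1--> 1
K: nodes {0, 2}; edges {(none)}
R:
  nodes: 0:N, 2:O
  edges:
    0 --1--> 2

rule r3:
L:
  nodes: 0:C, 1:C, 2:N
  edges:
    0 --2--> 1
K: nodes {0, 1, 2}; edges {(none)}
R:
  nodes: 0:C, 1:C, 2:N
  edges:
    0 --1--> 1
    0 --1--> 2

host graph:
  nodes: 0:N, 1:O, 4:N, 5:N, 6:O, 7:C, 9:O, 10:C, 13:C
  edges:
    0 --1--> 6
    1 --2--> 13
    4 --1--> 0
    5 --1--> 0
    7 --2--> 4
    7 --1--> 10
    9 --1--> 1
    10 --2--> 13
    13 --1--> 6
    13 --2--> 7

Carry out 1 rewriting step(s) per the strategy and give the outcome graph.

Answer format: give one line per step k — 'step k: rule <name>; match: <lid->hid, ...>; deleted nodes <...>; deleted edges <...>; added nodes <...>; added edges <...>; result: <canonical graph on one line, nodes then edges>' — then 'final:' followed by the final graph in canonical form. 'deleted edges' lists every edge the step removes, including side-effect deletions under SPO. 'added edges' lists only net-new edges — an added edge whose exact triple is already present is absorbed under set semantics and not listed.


step 1: rule r3; match: 0->10, 1->13, 2->0; deleted nodes (none); deleted edges (10,13,2); added nodes (none); added edges (10,0,1); (10,13,1); result: nodes: 0:N, 1:O, 4:N, 5:N, 6:O, 7:C, 9:O, 10:C, 13:C edges: (0,6,1); (1,13,2); (4,0,1); (5,0,1); (7,4,2); (7,10,1); (9,1,1); (10,0,1); (10,13,1); (13,6,1); (13,7,2)
final:
nodes: 0:N, 1:O, 4:N, 5:N, 6:O, 7:C, 9:O, 10:C, 13:C
edges: (0,6,1); (1,13,2); (4,0,1); (5,0,1); (7,4,2); (7,10,1); (9,1,1); (10,0,1); (10,13,1); (13,6,1); (13,7,2)


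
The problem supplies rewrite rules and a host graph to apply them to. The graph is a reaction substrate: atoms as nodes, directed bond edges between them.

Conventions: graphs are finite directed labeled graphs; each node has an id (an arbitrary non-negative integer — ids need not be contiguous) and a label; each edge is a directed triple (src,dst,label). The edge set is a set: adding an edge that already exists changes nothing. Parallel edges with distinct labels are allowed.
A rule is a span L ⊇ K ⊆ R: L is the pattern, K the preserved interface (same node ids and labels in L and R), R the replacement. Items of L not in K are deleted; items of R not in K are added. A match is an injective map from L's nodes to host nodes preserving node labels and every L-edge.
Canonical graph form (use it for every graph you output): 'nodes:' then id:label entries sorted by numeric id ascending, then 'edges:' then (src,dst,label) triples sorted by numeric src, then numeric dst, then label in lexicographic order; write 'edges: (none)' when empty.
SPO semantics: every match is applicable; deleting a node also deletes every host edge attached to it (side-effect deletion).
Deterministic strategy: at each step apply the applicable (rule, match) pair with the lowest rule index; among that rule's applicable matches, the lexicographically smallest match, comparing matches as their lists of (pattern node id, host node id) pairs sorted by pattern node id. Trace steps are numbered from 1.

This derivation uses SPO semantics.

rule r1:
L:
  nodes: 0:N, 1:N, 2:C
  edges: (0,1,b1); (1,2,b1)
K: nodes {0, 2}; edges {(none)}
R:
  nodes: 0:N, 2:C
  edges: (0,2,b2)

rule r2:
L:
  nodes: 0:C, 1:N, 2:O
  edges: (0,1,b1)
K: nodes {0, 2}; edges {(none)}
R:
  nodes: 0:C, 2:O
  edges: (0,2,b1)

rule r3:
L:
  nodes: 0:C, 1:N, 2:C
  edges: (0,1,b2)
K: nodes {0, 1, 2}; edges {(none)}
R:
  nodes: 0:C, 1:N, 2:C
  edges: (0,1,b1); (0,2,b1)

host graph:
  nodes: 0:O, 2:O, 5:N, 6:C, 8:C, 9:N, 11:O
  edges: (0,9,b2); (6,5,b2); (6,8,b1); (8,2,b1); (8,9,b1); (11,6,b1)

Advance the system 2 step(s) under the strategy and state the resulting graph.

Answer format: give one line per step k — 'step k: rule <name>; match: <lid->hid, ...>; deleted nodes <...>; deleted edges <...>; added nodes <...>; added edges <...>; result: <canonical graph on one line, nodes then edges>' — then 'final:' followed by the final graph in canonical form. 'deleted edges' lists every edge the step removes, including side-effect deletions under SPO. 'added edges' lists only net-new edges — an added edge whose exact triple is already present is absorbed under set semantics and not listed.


step 1: rule r2; match: 0->8, 1->9, 2->0; deleted nodes 9; deleted edges (0,9,b2); (8,9,b1); added nodes (none); added edges (8,0,b1); result: nodes: 0:O, 2:O, 5:N, 6:C, 8:C, 11:O edges: (6,5,b2); (6,8,b1); (8,0,b1); (8,2,b1); (11,6,b1)
step 2: rule r3; match: 0->6, 1->5, 2->8; deleted nodes (none); deleted edges (6,5,b2); added nodes (none); added edges (6,5,b1); result: nodes: 0:O, 2:O, 5:N, 6:C, 8:C, 11:O edges: (6,5,b1); (6,8,b1); (8,0,b1); (8,2,b1); (11,6,b1)
final:
nodes: 0:O, 2:O, 5:N, 6:C, 8:C, 11:O
edges: (6,5,b1); (6,8,b1); (8,0,b1); (8,2,b1); (11,6,b1)


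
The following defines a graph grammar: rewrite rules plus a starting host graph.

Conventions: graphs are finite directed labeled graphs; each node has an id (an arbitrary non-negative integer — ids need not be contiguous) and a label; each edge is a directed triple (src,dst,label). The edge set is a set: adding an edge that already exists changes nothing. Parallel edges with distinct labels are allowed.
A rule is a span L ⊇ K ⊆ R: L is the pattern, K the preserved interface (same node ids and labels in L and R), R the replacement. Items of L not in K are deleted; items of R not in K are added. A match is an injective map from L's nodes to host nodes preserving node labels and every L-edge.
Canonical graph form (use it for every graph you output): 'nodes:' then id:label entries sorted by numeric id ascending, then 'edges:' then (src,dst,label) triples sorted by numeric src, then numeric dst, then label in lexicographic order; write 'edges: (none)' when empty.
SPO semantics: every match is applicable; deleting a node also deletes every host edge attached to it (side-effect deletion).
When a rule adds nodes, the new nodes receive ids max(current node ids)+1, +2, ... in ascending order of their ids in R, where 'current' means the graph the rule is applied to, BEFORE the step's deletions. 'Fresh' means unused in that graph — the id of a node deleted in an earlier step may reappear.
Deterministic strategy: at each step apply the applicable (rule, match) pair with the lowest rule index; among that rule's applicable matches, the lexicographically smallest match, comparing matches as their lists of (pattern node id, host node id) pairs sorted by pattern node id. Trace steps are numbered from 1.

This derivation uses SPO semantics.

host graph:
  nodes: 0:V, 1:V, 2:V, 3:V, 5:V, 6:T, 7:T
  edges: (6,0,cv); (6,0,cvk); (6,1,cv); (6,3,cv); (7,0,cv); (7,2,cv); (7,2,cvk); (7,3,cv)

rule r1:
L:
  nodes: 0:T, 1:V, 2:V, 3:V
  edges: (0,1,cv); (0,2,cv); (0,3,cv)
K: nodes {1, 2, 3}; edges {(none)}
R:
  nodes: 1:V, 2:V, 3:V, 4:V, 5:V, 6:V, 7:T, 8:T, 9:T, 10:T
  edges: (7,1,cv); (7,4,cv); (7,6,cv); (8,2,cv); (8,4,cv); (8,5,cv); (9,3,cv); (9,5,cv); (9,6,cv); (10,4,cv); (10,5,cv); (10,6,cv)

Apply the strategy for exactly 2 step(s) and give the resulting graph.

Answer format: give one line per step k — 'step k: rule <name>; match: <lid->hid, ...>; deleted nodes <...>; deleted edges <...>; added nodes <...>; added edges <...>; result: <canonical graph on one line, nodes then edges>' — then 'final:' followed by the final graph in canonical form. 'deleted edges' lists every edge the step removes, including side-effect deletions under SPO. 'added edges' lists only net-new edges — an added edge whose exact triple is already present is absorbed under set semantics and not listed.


step 1: rule r1; match: 0->6, 1->0, 2->1, 3->3; deleted nodes 6; deleted edges (6,0,cv); (6,0,cvk); (6,1,cv); (6,3,cv); added nodes 8, 9, 10, 11, 12, 13, 14; added edges (11,0,cv); (11,8,cv); (11,10,cv); (12,1,cv); (12,8,cv); (12,9,cv); (13,3,cv); (13,9,cv); (13,10,cv); (14,8,cv); (14,9,cv); (14,10,cv); result: nodes: 0:V, 1:V, 2:V, 3:V, 5:V, 7:T, 8:V, 9:V, 10:V, 11:T, 12:T, 13:T, 14:T edges: (7,0,cv); (7,2,cv); (7,2,cvk); (7,3,cv); (11,0,cv); (11,8,cv); (11,10,cv); (12,1,cv); (12,8,cv); (12,9,cv); (13,3,cv); (13,9,cv); (13,10,cv); (14,8,cv); (14,9,cv); (14,10,cv)
step 2: rule r1; match: 0->7, 1->0, 2->2, 3->3; deleted nodes 7; deleted edges (7,0,cv); (7,2,cv); (7,2,cvk); (7,3,cv); added nodes 15, 16, 17, 18, 19, 20, 21; added edges (18,0,cv); (18,15,cv); (18,17,cv); (19,2,cv); (19,15,cv); (19,16,cv); (20,3,cv); (20,16,cv); (20,17,cv); (21,15,cv); (21,16,cv); (21,17,cv); result: nodes: 0:V, 1:V, 2:V, 3:V, 5:V, 8:V, 9:V, 10:V, 11:T, 12:T, 13:T, 14:T, 15:V, 16:V, 17:V, 18:T, 19:T, 20:T, 21:T edges: (11,0,cv); (11,8,cv); (11,10,cv); (12,1,cv); (12,8,cv); (12,9,cv); (13,3,cv); (13,9,cv); (13,10,cv); (14,8,cv); (14,9,cv); (14,10,cv); (18,0,cv); (18,15,cv); (18,17,cv); (19,2,cv); (19,15,cv); (19,16,cv); (20,3,cv); (20,16,cv); (20,17,cv); (21,15,cv); (21,16,cv); (21,17,cv)
final:
nodes: 0:V, 1:V, 2:V, 3:V, 5:V, 8:V, 9:V, 10:V, 11:T, 12:T, 13:T, 14:T, 15:V, 16:V, 17:V, 18:T, 19:T, 20:T, 21:T
edges: (11,0,cv); (11,8,cv); (11,10,cv); (12,1,cv); (12,8,cv); (12,9,cv); (13,3,cv); (13,9,cv); (13,10,cv); (14,8,cv); (14,9,cv); (14,10,cv); (18,0,cv); (18,15,cv); (18,17,cv); (19,2,cv); (19,15,cv); (19,16,cv); (20,3,cv); (20,16,cv); (20,17,cv); (21,15,cv); (21,16,cv); (21,17,cv)


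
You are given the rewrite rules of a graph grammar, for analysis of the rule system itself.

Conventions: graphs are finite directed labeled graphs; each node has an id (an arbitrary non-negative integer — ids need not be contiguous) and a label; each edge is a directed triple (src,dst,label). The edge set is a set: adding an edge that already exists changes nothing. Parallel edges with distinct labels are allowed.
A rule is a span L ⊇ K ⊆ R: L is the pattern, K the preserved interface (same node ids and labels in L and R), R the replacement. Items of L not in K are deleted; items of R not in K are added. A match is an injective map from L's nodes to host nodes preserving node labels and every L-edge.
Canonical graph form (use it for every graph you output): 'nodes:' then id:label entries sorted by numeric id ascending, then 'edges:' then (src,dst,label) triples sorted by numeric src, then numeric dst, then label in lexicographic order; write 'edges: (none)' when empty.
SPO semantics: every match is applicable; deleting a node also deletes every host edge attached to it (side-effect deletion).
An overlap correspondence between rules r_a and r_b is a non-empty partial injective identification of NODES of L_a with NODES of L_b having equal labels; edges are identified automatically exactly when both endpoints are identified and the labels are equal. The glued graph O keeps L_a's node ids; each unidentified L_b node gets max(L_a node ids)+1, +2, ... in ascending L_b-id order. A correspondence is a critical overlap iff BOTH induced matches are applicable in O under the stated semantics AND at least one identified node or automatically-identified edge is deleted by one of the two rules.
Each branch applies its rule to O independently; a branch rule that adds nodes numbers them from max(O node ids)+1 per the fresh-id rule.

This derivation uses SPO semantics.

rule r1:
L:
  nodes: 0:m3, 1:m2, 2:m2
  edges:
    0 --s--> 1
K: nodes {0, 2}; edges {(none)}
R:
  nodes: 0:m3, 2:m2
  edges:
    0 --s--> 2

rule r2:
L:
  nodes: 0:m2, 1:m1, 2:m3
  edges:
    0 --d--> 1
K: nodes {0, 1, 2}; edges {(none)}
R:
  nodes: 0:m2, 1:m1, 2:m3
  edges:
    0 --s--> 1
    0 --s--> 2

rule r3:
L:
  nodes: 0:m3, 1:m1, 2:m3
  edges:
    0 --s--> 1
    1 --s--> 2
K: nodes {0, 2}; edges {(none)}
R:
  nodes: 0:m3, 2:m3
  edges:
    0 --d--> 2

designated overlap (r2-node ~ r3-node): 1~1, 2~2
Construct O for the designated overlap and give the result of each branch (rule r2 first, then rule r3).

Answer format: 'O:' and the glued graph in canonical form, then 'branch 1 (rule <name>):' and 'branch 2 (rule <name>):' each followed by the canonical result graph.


O:
nodes: 0:m2, 1:m1, 2:m3, 3:m3
edges: (0,1,d); (1,2,s); (3,1,s)
branch 1 (rule r2):
nodes: 0:m2, 1:m1, 2:m3, 3:m3
edges: (0,1,s); (0,2,s); (1,2,s); (3,1,s)
branch 2 (rule r3):
nodes: 0:m2, 2:m3, 3:m3
edges: (3,2,d)


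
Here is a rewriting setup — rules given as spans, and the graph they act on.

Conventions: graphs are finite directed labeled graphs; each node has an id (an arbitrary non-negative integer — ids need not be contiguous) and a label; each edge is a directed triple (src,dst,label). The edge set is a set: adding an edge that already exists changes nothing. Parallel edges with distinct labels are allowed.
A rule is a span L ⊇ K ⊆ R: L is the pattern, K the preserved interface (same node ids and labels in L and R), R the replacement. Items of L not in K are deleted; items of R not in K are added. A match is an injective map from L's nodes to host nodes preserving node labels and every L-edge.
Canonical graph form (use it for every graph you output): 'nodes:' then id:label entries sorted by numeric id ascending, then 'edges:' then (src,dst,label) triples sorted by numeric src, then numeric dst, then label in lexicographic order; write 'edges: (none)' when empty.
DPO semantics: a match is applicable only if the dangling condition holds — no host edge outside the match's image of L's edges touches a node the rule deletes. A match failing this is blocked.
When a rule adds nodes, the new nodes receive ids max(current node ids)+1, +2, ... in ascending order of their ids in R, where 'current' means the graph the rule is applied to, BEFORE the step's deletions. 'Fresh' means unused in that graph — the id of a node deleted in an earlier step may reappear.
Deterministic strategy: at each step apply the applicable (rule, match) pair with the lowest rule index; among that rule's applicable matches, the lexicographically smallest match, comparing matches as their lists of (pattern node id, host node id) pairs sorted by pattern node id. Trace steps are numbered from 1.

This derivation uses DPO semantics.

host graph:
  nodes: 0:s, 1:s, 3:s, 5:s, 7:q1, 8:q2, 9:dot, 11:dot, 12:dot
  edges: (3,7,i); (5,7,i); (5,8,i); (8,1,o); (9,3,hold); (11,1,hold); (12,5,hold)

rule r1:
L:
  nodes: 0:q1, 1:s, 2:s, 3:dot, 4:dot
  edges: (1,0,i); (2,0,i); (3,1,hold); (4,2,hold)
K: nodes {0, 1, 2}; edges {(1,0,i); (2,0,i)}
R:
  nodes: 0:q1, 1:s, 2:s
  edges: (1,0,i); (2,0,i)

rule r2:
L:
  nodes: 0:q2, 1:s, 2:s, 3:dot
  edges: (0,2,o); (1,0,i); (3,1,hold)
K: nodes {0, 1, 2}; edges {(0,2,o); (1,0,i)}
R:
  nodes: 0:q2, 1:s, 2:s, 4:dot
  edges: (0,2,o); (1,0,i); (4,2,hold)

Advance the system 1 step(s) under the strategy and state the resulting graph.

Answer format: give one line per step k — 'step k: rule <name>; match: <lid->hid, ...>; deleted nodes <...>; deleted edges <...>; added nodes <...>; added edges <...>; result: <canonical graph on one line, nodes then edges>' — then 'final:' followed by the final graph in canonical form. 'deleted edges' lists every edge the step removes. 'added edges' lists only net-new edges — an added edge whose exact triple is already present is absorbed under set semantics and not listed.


step 1: rule r1; match: 0->7, 1->3, 2->5, 3->9, 4->12; deleted nodes 9, 12; deleted edges (9,3,hold); (12,5,hold); added nodes (none); added edges (none); result: nodes: 0:s, 1:s, 3:s, 5:s, 7:q1, 8:q2, 11:dot edges: (3,7,i); (5,7,i); (5,8,i); (8,1,o); (11,1,hold)
final:
nodes: 0:s, 1:s, 3:s, 5:s, 7:q1, 8:q2, 11:dot
edges: (3,7,i); (5,7,i); (5,8,i); (8,1,o); (11,1,hold)


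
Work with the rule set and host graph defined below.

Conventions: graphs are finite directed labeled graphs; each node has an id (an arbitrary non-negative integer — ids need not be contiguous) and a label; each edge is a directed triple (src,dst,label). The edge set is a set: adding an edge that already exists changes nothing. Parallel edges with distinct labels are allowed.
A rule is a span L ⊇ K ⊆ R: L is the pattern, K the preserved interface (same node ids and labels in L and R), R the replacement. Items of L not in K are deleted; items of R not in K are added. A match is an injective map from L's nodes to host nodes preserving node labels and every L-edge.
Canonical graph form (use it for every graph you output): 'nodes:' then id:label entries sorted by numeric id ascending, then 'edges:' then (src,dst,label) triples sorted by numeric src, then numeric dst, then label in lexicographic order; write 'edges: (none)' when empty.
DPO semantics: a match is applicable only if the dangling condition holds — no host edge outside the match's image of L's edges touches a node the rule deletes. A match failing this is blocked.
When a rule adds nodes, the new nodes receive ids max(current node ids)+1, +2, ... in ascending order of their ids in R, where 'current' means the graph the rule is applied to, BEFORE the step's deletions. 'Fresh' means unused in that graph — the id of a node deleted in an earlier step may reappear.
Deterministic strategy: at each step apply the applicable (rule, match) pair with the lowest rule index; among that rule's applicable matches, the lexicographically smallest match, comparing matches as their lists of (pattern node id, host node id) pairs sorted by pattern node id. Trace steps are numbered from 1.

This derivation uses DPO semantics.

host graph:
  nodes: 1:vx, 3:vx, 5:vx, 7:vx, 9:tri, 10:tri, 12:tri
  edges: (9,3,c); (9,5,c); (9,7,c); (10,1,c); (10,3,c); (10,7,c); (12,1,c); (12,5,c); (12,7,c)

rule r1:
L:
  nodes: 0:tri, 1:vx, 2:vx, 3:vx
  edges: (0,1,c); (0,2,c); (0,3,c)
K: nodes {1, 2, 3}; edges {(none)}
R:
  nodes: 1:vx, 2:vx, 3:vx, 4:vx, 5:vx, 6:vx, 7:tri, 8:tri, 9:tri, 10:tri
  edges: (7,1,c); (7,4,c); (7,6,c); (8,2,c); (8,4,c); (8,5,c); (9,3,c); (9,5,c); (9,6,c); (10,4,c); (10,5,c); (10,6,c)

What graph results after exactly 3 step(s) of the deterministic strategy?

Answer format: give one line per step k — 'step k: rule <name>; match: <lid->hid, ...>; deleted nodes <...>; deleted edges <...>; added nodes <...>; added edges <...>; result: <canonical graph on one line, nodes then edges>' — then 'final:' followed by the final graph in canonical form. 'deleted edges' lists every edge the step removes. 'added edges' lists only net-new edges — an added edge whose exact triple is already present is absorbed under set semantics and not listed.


step 1: rule r1; match: 0->9, 1->3, 2->5, 3->7; deleted nodes 9; deleted edges (9,3,c); (9,5,c); (9,7,c); added nodes 13, 14, 15, 16, 17, 18, 19; added edges (16,3,c); (16,13,c); (16,15,c); (17,5,c); (17,13,c); (17,14,c); (18,7,c); (18,14,c); (18,15,c); (19,13,c); (19,14,c); (19,15,c); result: nodes: 1:vx, 3:vx, 5:vx, 7:vx, 10:tri, 12:tri, 13:vx, 14:vx, 15:vx, 16:tri, 17:tri, 18:tri, 19:tri edges: (10,1,c); (10,3,c); (10,7,c); (12,1,c); (12,5,c); (12,7,c); (16,3,c); (16,13,c); (16,15,c); (17,5,c); (17,13,c); (17,14,c); (18,7,c); (18,14,c); (18,15,c); (19,13,c); (19,14,c); (19,15,c)
step 2: rule r1; match: 0->10, 1->1, 2->3, 3->7; deleted nodes 10; deleted edges (10,1,c); (10,3,c); (10,7,c); added nodes 20, 21, 22, 23, 24, 25, 26; added edges (23,1,c); (23,20,c); (23,22,c); (24,3,c); (24,20,c); (24,21,c); (25,7,c); (25,21,c); (25,22,c); (26,20,c); (26,21,c); (26,22,c); result: nodes: 1:vx, 3:vx, 5:vx, 7:vx, 12:tri, 13:vx, 14:vx, 15:vx, 16:tri, 17:tri, 18:tri, 19:tri, 20:vx, 21:vx, 22:vx, 23:tri, 24:tri, 25:tri, 26:tri edges: (12,1,c); (12,5,c); (12,7,c); (16,3,c); (16,13,c); (16,15,c); (17,5,c); (17,13,c); (17,14,c); (18,7,c); (18,14,c); (18,15,c); (19,13,c); (19,14,c); (19,15,c); (23,1,c); (23,20,c); (23,22,c); (24,3,c); (24,20,c); (24,21,c); (25,7,c); (25,21,c); (25,22,c); (26,20,c); (26,21,c); (26,22,c)
step 3: rule r1; match: 0->12, 1->1, 2->5, 3->7; deleted nodes 12; deleted edges (12,1,c); (12,5,c); (12,7,c); added nodes 27, 28, 29, 30, 31, 32, 33; added edges (30,1,c); (30,27,c); (30,29,c); (31,5,c); (31,27,c); (31,28,c); (32,7,c); (32,28,c); (32,29,c); (33,27,c); (33,28,c); (33,29,c); result: nodes: 1:vx, 3:vx, 5:vx, 7:vx, 13:vx, 14:vx, 15:vx, 16:tri, 17:tri, 18:tri, 19:tri, 20:vx, 21:vx, 22:vx, 23:tri, 24:tri, 25:tri, 26:tri, 27:vx, 28:vx, 29:vx, 30:tri, 31:tri, 32:tri, 33:tri edges: (16,3,c); (16,13,c); (16,15,c); (17,5,c); (17,13,c); (17,14,c); (18,7,c); (18,14,c); (18,15,c); (19,13,c); (19,14,c); (19,15,c); (23,1,c); (23,20,c); (23,22,c); (24,3,c); (24,20,c); (24,21,c); (25,7,c); (25,21,c); (25,22,c); (26,20,c); (26,21,c); (26,22,c); (30,1,c); (30,27,c); (30,29,c); (31,5,c); (31,27,c); (31,28,c); (32,7,c); (32,28,c); (32,29,c); (33,27,c); (33,28,c); (33,29,c)
final:
nodes: 1:vx, 3:vx, 5:vx, 7:vx, 13:vx, 14:vx, 15:vx, 16:tri, 17:tri, 18:tri, 19:tri, 20:vx, 21:vx, 22:vx, 23:tri, 24:tri, 25:tri, 26:tri, 27:vx, 28:vx, 29:vx, 30:tri, 31:tri, 32:tri, 33:tri
edges: (16,3,c); (16,13,c); (16,15,c); (17,5,c); (17,13,c); (17,14,c); (18,7,c); (18,14,c); (18,15,c); (19,13,c); (19,14,c); (19,15,c); (23,1,c); (23,20,c); (23,22,c); (24,3,c); (24,20,c); (24,21,c); (25,7,c); (25,21,c); (25,22,c); (26,20,c); (26,21,c); (26,22,c); (30,1,c); (30,27,c); (30,29,c); (31,5,c); (31,27,c); (31,28,c); (32,7,c); (32,28,c); (32,29,c); (33,27,c); (33,28,c); (33,29,c)


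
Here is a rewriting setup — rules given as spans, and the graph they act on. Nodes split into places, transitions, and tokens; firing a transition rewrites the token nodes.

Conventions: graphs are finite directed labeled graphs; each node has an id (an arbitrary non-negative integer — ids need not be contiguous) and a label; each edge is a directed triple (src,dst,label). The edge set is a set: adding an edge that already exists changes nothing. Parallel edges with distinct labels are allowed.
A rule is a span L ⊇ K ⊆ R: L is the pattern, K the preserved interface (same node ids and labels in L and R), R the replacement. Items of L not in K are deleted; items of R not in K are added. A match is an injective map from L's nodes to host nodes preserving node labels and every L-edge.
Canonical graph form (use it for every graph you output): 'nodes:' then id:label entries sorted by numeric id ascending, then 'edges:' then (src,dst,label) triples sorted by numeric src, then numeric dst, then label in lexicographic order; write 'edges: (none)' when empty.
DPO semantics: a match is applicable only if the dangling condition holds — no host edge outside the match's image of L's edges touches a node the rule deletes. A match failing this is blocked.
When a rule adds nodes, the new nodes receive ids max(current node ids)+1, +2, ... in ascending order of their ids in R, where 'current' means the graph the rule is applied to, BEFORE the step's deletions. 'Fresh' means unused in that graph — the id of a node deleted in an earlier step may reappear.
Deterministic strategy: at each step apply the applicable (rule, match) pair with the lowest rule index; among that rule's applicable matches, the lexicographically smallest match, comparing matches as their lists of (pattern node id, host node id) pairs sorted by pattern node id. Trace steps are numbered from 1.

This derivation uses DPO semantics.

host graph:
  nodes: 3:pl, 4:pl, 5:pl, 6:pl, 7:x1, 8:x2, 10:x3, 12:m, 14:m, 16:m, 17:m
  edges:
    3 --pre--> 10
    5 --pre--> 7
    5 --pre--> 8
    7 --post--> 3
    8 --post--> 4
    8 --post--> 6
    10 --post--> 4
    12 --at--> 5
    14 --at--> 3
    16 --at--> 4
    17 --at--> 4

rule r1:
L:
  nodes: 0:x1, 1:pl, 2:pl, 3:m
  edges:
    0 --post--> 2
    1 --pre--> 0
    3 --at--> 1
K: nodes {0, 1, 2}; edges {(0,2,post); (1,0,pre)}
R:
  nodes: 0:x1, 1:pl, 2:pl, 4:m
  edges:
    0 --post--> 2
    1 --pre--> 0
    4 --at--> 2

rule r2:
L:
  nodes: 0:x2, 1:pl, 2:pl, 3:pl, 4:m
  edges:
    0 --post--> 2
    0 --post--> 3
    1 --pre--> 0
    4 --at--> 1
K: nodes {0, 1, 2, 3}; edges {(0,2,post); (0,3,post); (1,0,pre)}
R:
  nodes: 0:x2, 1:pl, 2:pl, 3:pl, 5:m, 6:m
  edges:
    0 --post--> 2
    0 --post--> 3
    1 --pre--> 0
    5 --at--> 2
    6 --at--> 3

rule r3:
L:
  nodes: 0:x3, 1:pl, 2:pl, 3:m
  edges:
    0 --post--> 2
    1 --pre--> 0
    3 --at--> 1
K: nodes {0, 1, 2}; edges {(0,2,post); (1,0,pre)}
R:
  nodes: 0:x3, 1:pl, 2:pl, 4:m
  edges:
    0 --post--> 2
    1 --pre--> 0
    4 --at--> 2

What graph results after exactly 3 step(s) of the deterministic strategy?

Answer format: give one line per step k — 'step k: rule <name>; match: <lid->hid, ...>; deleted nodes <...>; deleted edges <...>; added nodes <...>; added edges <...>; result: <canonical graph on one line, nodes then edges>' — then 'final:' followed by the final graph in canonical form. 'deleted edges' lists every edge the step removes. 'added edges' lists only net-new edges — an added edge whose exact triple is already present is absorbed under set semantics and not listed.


step 1: rule r1; match: 0->7, 1->5, 2->3, 3->12; deleted nodes 12; deleted edges (12,5,at); added nodes 18; added edges (18,3,at); result: nodes: 3:pl, 4:pl, 5:pl, 6:pl, 7:x1, 8:x2, 10:x3, 14:m, 16:m, 17:m, 18:m edges: (3,10,pre); (5,7,pre); (5,8,pre); (7,3,post); (8,4,post); (8,6,post); (10,4,post); (14,3,at); (16,4,at); (17,4,at); (18,3,at)
step 2: rule r3; match: 0->10, 1->3, 2->4, 3->14; deleted nodes 14; deleted edges (14,3,at); added nodes 19; added edges (19,4,at); result: nodes: 3:pl, 4:pl, 5:pl, 6:pl, 7:x1, 8:x2, 10:x3, 16:m, 17:m, 18:m, 19:m edges: (3,10,pre); (5,7,pre); (5,8,pre); (7,3,post); (8,4,post); (8,6,post); (10,4,post); (16,4,at); (17,4,at); (18,3,at); (19,4,at)
step 3: rule r3; match: 0->10, 1->3, 2->4, 3->18; deleted nodes 18; deleted edges (18,3,at); added nodes 20; added edges (20,4,at); result: nodes: 3:pl, 4:pl, 5:pl, 6:pl, 7:x1, 8:x2, 10:x3, 16:m, 17:m, 19:m, 20:m edges: (3,10,pre); (5,7,pre); (5,8,pre); (7,3,post); (8,4,post); (8,6,post); (10,4,post); (16,4,at); (17,4,at); (19,4,at); (20,4,at)
final:
nodes: 3:pl, 4:pl, 5:pl, 6:pl, 7:x1, 8:x2, 10:x3, 16:m, 17:m, 19:m, 20:m
edges: (3,10,pre); (5,7,pre); (5,8,pre); (7,3,post); (8,4,post); (8,6,post); (10,4,post); (16,4,at); (17,4,at); (19,4,at); (20,4,at)


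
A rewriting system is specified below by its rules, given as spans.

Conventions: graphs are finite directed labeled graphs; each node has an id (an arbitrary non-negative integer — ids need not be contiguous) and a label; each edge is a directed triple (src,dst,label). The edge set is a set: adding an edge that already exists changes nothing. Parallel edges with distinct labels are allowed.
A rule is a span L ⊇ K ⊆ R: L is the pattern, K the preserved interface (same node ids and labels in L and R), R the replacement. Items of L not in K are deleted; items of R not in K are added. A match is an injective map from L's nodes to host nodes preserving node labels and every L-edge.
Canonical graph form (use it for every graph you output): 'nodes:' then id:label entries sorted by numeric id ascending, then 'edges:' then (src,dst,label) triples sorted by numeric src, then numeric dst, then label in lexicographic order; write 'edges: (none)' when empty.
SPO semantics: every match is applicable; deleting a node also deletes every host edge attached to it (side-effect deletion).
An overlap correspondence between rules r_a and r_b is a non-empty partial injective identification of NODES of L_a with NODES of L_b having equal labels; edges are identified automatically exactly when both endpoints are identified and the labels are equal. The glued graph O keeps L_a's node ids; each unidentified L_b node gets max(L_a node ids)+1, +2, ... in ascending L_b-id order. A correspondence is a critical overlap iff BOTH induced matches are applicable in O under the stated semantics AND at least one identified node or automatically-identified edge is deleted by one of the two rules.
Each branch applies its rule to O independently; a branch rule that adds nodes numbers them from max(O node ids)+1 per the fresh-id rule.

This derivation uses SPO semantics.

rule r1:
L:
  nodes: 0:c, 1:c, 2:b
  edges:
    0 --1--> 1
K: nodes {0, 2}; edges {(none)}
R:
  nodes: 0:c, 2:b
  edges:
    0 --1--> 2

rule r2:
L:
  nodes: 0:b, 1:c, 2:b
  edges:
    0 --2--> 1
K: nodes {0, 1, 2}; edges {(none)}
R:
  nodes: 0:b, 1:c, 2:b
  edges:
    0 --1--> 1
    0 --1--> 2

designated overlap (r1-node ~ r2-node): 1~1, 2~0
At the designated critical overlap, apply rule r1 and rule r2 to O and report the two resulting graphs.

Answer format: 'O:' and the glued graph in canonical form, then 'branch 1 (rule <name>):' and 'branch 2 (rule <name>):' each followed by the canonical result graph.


O:
nodes: 0:c, 1:c, 2:b, 3:b
edges: (0,1,1); (2,1,2)
branch 1 (rule r1):
nodes: 0:c, 2:b, 3:b
edges: (0,2,1)
branch 2 (rule r2):
nodes: 0:c, 1:c, 2:b, 3:b
edges: (0,1,1); (2,1,1); (2,3,1)


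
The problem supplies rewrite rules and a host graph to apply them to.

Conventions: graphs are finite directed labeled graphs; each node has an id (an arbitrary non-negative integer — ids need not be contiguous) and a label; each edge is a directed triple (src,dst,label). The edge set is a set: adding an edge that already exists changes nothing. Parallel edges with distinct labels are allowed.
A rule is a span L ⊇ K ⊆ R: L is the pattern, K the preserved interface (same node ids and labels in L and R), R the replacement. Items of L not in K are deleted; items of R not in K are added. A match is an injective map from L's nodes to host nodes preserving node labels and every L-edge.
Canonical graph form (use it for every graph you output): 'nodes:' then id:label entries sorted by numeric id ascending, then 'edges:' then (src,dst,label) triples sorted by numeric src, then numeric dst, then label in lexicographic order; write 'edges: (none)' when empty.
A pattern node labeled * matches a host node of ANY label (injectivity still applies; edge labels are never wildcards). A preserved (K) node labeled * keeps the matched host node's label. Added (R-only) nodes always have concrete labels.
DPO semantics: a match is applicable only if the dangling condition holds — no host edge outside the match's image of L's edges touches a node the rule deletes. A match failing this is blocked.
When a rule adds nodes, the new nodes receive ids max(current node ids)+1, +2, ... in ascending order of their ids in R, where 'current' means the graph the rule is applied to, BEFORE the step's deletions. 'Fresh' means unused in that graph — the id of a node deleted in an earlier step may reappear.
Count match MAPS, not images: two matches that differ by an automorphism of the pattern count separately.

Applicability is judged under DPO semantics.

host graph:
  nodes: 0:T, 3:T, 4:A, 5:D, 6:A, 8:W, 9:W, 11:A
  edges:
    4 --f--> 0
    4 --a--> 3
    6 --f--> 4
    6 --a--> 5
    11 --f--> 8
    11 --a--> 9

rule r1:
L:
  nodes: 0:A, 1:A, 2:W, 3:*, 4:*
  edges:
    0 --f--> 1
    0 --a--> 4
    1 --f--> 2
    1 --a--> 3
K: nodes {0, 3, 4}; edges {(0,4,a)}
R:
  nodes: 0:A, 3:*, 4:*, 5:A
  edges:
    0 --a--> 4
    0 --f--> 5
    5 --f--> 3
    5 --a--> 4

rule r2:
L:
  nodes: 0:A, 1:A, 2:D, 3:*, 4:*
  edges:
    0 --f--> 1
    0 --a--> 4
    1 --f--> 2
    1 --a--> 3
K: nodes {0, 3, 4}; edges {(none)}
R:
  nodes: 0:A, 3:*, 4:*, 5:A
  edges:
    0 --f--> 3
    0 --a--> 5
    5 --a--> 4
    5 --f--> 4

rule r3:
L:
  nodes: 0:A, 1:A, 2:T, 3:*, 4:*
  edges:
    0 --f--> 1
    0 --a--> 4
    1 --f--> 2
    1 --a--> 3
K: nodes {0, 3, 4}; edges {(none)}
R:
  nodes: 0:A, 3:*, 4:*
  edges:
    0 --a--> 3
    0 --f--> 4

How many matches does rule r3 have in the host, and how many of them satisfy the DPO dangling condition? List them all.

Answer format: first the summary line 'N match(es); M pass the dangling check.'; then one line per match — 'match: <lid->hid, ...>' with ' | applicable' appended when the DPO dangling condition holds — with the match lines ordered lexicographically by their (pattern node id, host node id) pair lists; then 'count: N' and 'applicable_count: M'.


1 match(es); 1 pass the dangling check.
match: 0->6, 1->4, 2->0, 3->3, 4->5 | applicable
count: 1
applicable_count: 1


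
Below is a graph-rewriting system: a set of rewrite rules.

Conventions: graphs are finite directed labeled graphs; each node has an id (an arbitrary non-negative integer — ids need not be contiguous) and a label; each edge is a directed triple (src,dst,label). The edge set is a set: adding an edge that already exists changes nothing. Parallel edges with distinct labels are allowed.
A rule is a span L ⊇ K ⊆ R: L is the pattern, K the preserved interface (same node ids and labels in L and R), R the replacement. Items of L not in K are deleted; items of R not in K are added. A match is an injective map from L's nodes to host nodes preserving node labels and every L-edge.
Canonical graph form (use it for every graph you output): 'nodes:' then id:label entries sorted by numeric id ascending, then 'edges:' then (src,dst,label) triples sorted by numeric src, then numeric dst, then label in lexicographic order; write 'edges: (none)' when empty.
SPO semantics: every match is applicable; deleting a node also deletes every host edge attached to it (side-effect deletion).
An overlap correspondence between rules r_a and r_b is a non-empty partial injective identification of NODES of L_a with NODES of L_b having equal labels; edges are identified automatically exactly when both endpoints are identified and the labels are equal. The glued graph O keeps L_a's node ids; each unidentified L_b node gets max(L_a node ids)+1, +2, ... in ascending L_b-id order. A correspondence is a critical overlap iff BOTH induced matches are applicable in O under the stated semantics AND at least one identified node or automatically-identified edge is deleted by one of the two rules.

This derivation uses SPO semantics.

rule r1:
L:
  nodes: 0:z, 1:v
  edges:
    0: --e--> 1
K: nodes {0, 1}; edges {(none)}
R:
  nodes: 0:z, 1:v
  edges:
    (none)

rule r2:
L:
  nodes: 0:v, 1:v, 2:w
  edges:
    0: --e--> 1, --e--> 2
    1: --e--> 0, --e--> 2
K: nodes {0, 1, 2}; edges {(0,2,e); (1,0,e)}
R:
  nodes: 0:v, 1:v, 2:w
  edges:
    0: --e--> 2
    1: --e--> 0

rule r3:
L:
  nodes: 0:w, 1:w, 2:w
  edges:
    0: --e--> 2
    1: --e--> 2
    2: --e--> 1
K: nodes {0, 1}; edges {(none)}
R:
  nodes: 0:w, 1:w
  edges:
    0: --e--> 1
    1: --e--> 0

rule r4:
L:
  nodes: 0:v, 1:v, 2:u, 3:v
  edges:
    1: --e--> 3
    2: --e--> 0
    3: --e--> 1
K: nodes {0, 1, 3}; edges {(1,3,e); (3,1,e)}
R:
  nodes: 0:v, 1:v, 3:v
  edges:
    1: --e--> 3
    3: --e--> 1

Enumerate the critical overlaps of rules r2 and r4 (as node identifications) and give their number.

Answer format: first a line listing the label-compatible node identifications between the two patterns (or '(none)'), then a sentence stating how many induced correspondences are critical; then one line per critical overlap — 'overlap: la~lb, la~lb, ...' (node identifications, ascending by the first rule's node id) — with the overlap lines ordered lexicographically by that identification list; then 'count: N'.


label-compatible node identifications between L(r2) and L(r4): 0~0, 0~1, 0~3, 1~0, 1~1, 1~3
2 of the induced correspondences are critical overlaps of r2 and r4.
overlap: 0~1, 1~3
overlap: 0~3, 1~1
count: 2
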